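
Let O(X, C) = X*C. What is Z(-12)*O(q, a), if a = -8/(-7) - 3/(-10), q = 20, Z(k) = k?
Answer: -2424/7 ≈ -346.29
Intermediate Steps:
a = 101/70 (a = -8*(-1/7) - 3*(-1/10) = 8/7 + 3/10 = 101/70 ≈ 1.4429)
O(X, C) = C*X
Z(-12)*O(q, a) = -606*20/35 = -12*202/7 = -2424/7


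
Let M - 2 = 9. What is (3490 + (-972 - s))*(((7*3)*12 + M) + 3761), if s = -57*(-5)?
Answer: 8985592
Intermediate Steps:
M = 11 (M = 2 + 9 = 11)
s = 285
(3490 + (-972 - s))*(((7*3)*12 + M) + 3761) = (3490 + (-972 - 1*285))*(((7*3)*12 + 11) + 3761) = (3490 + (-972 - 285))*((21*12 + 11) + 3761) = (3490 - 1257)*((252 + 11) + 3761) = 2233*(263 + 3761) = 2233*4024 = 8985592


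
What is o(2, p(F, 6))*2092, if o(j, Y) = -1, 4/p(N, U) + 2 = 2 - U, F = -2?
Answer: -2092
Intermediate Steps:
p(N, U) = -4/U (p(N, U) = 4/(-2 + (2 - U)) = 4/((-U)) = 4*(-1/U) = -4/U)
o(2, p(F, 6))*2092 = -1*2092 = -2092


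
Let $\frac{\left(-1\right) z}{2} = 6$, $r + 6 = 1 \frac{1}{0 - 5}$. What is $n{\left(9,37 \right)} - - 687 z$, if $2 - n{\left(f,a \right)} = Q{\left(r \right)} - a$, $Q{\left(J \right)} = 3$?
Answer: $-8208$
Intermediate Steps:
$r = - \frac{31}{5}$ ($r = -6 + 1 \frac{1}{0 - 5} = -6 + 1 \frac{1}{-5} = -6 + 1 \left(- \frac{1}{5}\right) = -6 - \frac{1}{5} = - \frac{31}{5} \approx -6.2$)
$z = -12$ ($z = \left(-2\right) 6 = -12$)
$n{\left(f,a \right)} = -1 + a$ ($n{\left(f,a \right)} = 2 - \left(3 - a\right) = 2 + \left(-3 + a\right) = -1 + a$)
$n{\left(9,37 \right)} - - 687 z = \left(-1 + 37\right) - \left(-687\right) \left(-12\right) = 36 - 8244 = -8208$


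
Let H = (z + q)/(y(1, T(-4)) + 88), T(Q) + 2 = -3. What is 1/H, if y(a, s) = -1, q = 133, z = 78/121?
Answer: 10527/16171 ≈ 0.65098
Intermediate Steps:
z = 78/121 (z = 78*(1/121) = 78/121 ≈ 0.64463)
T(Q) = -5 (T(Q) = -2 - 3 = -5)
H = 16171/10527 (H = (78/121 + 133)/(-1 + 88) = (16171/121)/87 = (1/87)*(16171/121) = 16171/10527 ≈ 1.5361)
1/H = 1/(16171/10527) = 10527/16171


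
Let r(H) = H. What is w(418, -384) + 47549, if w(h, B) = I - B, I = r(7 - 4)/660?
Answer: 10545261/220 ≈ 47933.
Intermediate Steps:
I = 1/220 (I = (7 - 4)/660 = 3*(1/660) = 1/220 ≈ 0.0045455)
w(h, B) = 1/220 - B
w(418, -384) + 47549 = (1/220 - 1*(-384)) + 47549 = (1/220 + 384) + 47549 = 84481/220 + 47549 = 10545261/220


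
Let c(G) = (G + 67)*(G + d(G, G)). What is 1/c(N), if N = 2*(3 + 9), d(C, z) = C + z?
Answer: 1/6552 ≈ 0.00015263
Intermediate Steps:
N = 24 (N = 2*12 = 24)
c(G) = 3*G*(67 + G) (c(G) = (G + 67)*(G + (G + G)) = (67 + G)*(G + 2*G) = (67 + G)*(3*G) = 3*G*(67 + G))
1/c(N) = 1/(3*24*(67 + 24)) = 1/(3*24*91) = 1/6552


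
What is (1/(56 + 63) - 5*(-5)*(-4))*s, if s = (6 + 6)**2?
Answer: -1713456/119 ≈ -14399.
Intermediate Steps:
s = 144 (s = 12**2 = 144)
(1/(56 + 63) - 5*(-5)*(-4))*s = (1/(56 + 63) - 5*(-5)*(-4))*144 = (1/119 + 25*(-4))*144 = (1/119 - 100)*144 = -11899/119*144 = -1713456/119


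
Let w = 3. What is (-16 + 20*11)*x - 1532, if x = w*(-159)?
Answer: -98840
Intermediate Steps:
x = -477 (x = 3*(-159) = -477)
(-16 + 20*11)*x - 1532 = (-16 + 20*11)*(-477) - 1532 = (-16 + 220)*(-477) - 1532 = 204*(-477) - 1532 = -97308 - 1532 = -98840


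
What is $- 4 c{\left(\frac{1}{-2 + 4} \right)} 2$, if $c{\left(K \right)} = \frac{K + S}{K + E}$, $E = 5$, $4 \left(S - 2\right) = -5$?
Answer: $- \frac{20}{11} \approx -1.8182$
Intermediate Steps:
$S = \frac{3}{4}$ ($S = 2 + \frac{1}{4} \left(-5\right) = 2 - \frac{5}{4} = \frac{3}{4} \approx 0.75$)
$c{\left(K \right)} = \frac{\frac{3}{4} + K}{5 + K}$ ($c{\left(K \right)} = \frac{K + \frac{3}{4}}{K + 5} = \frac{\frac{3}{4} + K}{5 + K}$)
$- 4 c{\left(\frac{1}{-2 + 4} \right)} 2 = - 4 \frac{\frac{3}{4} + \frac{1}{-2 + 4}}{5 + \frac{1}{-2 + 4}} \cdot 2 = - 4 \frac{\frac{3}{4} + \frac{1}{2}}{5 + \frac{1}{2}} \cdot 2 = - 4 \frac{1}{\frac{11}{2}} \cdot \frac{5}{4} \cdot 2 = - 4 \cdot \frac{2}{11} \cdot \frac{5}{4} \cdot 2 = \left(-4\right) \frac{5}{22} \cdot 2 = \left(- \frac{10}{11}\right) 2 = - \frac{20}{11}$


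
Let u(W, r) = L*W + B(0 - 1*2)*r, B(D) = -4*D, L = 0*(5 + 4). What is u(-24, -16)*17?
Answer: -2176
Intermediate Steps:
L = 0 (L = 0*9 = 0)
u(W, r) = 8*r (u(W, r) = 0*W + (-4*(0 - 1*2))*r = 0 + (-4*(0 - 2))*r = 0 + (-4*(-2))*r = 0 + 8*r = 8*r)
u(-24, -16)*17 = (8*(-16))*17 = -128*17 = -2176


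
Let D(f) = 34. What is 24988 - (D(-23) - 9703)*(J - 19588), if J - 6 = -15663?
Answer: -340758917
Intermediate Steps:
J = -15657 (J = 6 - 15663 = -15657)
24988 - (D(-23) - 9703)*(J - 19588) = 24988 - (34 - 9703)*(-15657 - 19588) = 24988 - (-9669)*(-35245) = 24988 - 1*340783905 = 24988 - 340783905 = -340758917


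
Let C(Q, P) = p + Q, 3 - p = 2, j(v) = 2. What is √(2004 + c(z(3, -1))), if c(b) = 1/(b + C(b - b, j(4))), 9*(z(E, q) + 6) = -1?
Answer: 5*√169602/46 ≈ 44.764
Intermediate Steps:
p = 1 (p = 3 - 1*2 = 3 - 2 = 1)
C(Q, P) = 1 + Q
z(E, q) = -55/9 (z(E, q) = -6 + (⅑)*(-1) = -6 - ⅑ = -55/9)
c(b) = 1/(1 + b) (c(b) = 1/(b + (1 + (b - b))) = 1/(b + (1 + 0)) = 1/(b + 1) = 1/(1 + b))
√(2004 + c(z(3, -1))) = √(2004 + 1/(1 - 55/9)) = √(2004 + 1/(-46/9)) = √(2004 - 9/46) = √(92175/46) = 5*√169602/46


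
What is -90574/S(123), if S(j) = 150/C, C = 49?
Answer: -2219063/75 ≈ -29588.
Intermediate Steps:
S(j) = 150/49
-90574/S(123) = -90574/150/49 = -90574*49/150 = -2219063/75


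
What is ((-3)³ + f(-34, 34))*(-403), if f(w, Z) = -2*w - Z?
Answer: -2821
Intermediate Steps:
f(w, Z) = -Z - 2*w
((-3)³ + f(-34, 34))*(-403) = ((-3)³ + (-1*34 - 2*(-34)))*(-403) = (-27 + (-34 + 68))*(-403) = (-27 + 34)*(-403) = 7*(-403) = -2821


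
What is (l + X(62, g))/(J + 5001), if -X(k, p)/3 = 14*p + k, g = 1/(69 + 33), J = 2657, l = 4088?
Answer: 66327/130186 ≈ 0.50948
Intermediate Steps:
g = 1/102 ≈ 0.0098039
X(k, p) = -42*p - 3*k (X(k, p) = -3*(14*p + k) = -3*(k + 14*p) = -42*p - 3*k)
(l + X(62, g))/(J + 5001) = (4088 + (-42*1/102 - 3*62))/(2657 + 5001) = (4088 + (-7/17 - 186))/7658 = (4088 - 3169/17)*(1/7658) = (66327/17)*(1/7658) = 66327/130186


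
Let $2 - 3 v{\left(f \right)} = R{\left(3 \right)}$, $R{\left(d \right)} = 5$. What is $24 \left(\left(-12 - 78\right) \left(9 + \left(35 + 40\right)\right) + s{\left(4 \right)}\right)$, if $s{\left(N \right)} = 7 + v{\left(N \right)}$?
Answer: $-181296$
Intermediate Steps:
$v{\left(f \right)} = -1$ ($v{\left(f \right)} = \frac{2}{3} - \frac{5}{3} = -1$)
$s{\left(N \right)} = 6$ ($s{\left(N \right)} = 7 - 1 = 6$)
$24 \left(\left(-12 - 78\right) \left(9 + \left(35 + 40\right)\right) + s{\left(4 \right)}\right) = 24 \left(\left(-12 - 78\right) \left(9 + \left(35 + 40\right)\right) + 6\right) = 24 \left(- 90 \left(9 + 75\right) + 6\right) = 24 \left(\left(-90\right) 84 + 6\right) = 24 \left(-7560 + 6\right) = 24 \left(-7554\right) = -181296$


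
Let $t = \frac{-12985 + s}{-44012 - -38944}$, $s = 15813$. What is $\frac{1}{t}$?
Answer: $- \frac{181}{101} \approx -1.7921$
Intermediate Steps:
$t = - \frac{101}{181}$ ($t = \frac{-12985 + 15813}{-44012 - -38944} = \frac{2828}{-44012 + 38944} = \frac{2828}{-5068} = 2828 \left(- \frac{1}{5068}\right) = - \frac{101}{181} \approx -0.55801$)
$\frac{1}{t} = \frac{1}{- \frac{101}{181}} = - \frac{181}{101}$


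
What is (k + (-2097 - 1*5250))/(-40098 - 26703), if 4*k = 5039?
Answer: 24349/267204 ≈ 0.091125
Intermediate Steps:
k = 5039/4 (k = (1/4)*5039 = 5039/4 ≈ 1259.8)
(k + (-2097 - 1*5250))/(-40098 - 26703) = (5039/4 + (-2097 - 1*5250))/(-40098 - 26703) = (5039/4 + (-2097 - 5250))/(-66801) = (5039/4 - 7347)*(-1/66801) = -24349/4*(-1/66801) = 24349/267204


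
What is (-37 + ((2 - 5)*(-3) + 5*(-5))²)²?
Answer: 47961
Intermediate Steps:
(-37 + ((2 - 5)*(-3) + 5*(-5))²)² = (-37 + (-3*(-3) - 25)²)² = (-37 + (9 - 25)²)² = (-37 + (-16)²)² = (-37 + 256)² = 219² = 47961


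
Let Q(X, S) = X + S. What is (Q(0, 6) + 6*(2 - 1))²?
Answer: 144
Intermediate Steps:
Q(X, S) = S + X
(Q(0, 6) + 6*(2 - 1))² = ((6 + 0) + 6*(2 - 1))² = (6 + 6*1)² = (6 + 6)² = 12² = 144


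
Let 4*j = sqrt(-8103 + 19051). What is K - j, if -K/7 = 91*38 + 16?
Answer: -24318 - sqrt(2737)/2 ≈ -24344.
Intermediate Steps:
K = -24318 (K = -7*(91*38 + 16) = -7*(3458 + 16) = -7*3474 = -24318)
j = sqrt(2737)/2 (j = sqrt(-8103 + 19051)/4 = sqrt(10948)/4 = (2*sqrt(2737))/4 = sqrt(2737)/2 ≈ 26.158)
K - j = -24318 - sqrt(2737)/2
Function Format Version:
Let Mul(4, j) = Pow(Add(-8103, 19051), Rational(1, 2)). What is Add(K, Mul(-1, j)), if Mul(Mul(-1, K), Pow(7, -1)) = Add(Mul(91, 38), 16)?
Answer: Add(-24318, Mul(Rational(-1, 2), Pow(2737, Rational(1, 2)))) ≈ -24344.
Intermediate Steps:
K = -24318 (K = Mul(-7, Add(Mul(91, 38), 16)) = Mul(-7, Add(3458, 16)) = Mul(-7, 3474) = -24318)
j = Mul(Rational(1, 2), Pow(2737, Rational(1, 2))) (j = Mul(Rational(1, 4), Pow(Add(-8103, 19051), Rational(1, 2))) = Mul(Rational(1, 4), Pow(10948, Rational(1, 2))) = Mul(Rational(1, 4), Mul(2, Pow(2737, Rational(1, 2)))) = Mul(Rational(1, 2), Pow(2737, Rational(1, 2))) ≈ 26.158)
Add(K, Mul(-1, j)) = Add(-24318, Mul(-1, Mul(Rational(1, 2), Pow(2737, Rational(1, 2))))) = Add(-24318, Mul(Rational(-1, 2), Pow(2737, Rational(1, 2))))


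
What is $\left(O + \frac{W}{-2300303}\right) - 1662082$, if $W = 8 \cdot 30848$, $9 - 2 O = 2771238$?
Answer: $- \frac{14021251297647}{4600606} \approx -3.0477 \cdot 10^{6}$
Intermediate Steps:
$O = - \frac{2771229}{2}$ ($O = \frac{9}{2} - 1385619 = - \frac{2771229}{2} \approx -1.3856 \cdot 10^{6}$)
$W = 246784$
$\left(O + \frac{W}{-2300303}\right) - 1662082 = \left(- \frac{2771229}{2} + \frac{246784}{-2300303}\right) - 1662082 = \left(- \frac{2771229}{2} + 246784 \left(- \frac{1}{2300303}\right)\right) - 1662082 = \left(- \frac{2771229}{2} - \frac{246784}{2300303}\right) - 1662082 = - \frac{6374666875955}{4600606} - 1662082 = - \frac{14021251297647}{4600606}$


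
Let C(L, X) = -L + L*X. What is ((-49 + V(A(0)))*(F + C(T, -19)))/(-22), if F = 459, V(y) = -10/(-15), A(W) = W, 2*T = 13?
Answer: 47705/66 ≈ 722.80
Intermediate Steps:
T = 13/2 (T = (½)*13 = 13/2 ≈ 6.5000)
V(y) = ⅔ (V(y) = -10*(-1/15) = ⅔)
((-49 + V(A(0)))*(F + C(T, -19)))/(-22) = ((-49 + ⅔)*(459 + 13*(-1 - 19)/2))/(-22) = -145*(459 + (13/2)*(-20))/3*(-1/22) = -145*(459 - 130)/3*(-1/22) = -145/3*329*(-1/22) = -47705/3*(-1/22) = 47705/66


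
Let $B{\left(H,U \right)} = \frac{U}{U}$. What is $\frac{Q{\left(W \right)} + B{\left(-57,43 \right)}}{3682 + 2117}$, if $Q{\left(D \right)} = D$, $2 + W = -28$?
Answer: $- \frac{29}{5799} \approx -0.0050009$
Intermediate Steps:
$W = -30$ ($W = -2 - 28 = -30$)
$B{\left(H,U \right)} = 1$
$\frac{Q{\left(W \right)} + B{\left(-57,43 \right)}}{3682 + 2117} = \frac{-30 + 1}{3682 + 2117} = - \frac{29}{5799}$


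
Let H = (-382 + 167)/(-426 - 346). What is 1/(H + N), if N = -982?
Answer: -772/757889 ≈ -0.0010186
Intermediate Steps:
H = 215/772 (H = -215/(-772) = -215*(-1/772) = 215/772 ≈ 0.27850)
1/(H + N) = 1/(215/772 - 982) = 1/(-757889/772) = -772/757889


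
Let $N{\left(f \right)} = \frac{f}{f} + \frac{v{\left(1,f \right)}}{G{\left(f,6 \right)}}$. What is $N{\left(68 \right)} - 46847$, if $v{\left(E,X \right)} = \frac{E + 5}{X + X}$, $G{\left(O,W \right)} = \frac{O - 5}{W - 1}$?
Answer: $- \frac{66896083}{1428} \approx -46846.0$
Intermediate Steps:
$G{\left(O,W \right)} = \frac{-5 + O}{-1 + W}$
$v{\left(E,X \right)} = \frac{5 + E}{2 X}$
$N{\left(f \right)} = 1 + \frac{3}{f \left(-1 + \frac{f}{5}\right)}$ ($N{\left(f \right)} = \frac{f}{f} + \frac{\frac{1}{2} \frac{1}{f} \left(5 + 1\right)}{\frac{1}{-1 + 6} \left(-5 + f\right)} = 1 + \frac{\frac{1}{2} \frac{1}{f} 6}{\frac{1}{5} \left(-5 + f\right)} = 1 + \frac{3 \frac{1}{f}}{\frac{1}{5} \left(-5 + f\right)} = 1 + \frac{3 \frac{1}{f}}{-1 + \frac{f}{5}} = 1 + \frac{3}{f \left(-1 + \frac{f}{5}\right)}$)
$N{\left(68 \right)} - 46847 = \frac{15 + 68 \left(-5 + 68\right)}{68 \left(-5 + 68\right)} - 46847 = \frac{15 + 68 \cdot 63}{68 \cdot 63} - 46847 = \frac{1}{68} \cdot \frac{1}{63} \left(15 + 4284\right) - 46847 = \frac{1}{68} \cdot \frac{1}{63} \cdot 4299 - 46847 = \frac{1433}{1428} - 46847 = - \frac{66896083}{1428}$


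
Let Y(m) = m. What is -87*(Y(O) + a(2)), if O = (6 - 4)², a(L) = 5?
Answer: -783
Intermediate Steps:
O = 4 (O = 2² = 4)
-87*(Y(O) + a(2)) = -87*(4 + 5) = -87*9 = -783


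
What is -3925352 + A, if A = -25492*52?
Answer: -5250936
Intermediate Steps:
A = -1325584
-3925352 + A = -3925352 - 1325584 = -5250936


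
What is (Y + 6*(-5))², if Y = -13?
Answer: 1849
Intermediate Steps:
(Y + 6*(-5))² = (-13 + 6*(-5))² = (-13 - 30)² = (-43)² = 1849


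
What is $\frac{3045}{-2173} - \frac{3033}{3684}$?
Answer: $- \frac{5936163}{2668444} \approx -2.2246$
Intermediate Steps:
$\frac{3045}{-2173} - \frac{3033}{3684} = 3045 \left(- \frac{1}{2173}\right) - \frac{1011}{1228} = - \frac{3045}{2173} - \frac{1011}{1228} = - \frac{5936163}{2668444}$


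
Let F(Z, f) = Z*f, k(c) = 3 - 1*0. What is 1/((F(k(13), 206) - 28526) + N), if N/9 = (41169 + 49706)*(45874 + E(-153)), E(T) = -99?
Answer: 1/37438200217 ≈ 2.6711e-11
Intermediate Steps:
k(c) = 3 (k(c) = 3 + 0 = 3)
N = 37438228125 (N = 9*((41169 + 49706)*(45874 - 99)) = 9*(90875*45775) = 9*4159803125 = 37438228125)
1/((F(k(13), 206) - 28526) + N) = 1/((3*206 - 28526) + 37438228125) = 1/((618 - 28526) + 37438228125) = 1/(-27908 + 37438228125) = 1/37438200217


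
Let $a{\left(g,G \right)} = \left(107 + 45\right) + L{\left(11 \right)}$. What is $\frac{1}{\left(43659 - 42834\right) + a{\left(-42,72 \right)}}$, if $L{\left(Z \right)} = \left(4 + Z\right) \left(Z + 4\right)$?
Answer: $\frac{1}{1202} \approx 0.00083195$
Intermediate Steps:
$L{\left(Z \right)} = \left(4 + Z\right)^{2}$ ($L{\left(Z \right)} = \left(4 + Z\right) \left(4 + Z\right) = \left(4 + Z\right)^{2}$)
$a{\left(g,G \right)} = 377$ ($a{\left(g,G \right)} = \left(107 + 45\right) + \left(4 + 11\right)^{2} = 152 + 15^{2} = 152 + 225 = 377$)
$\frac{1}{\left(43659 - 42834\right) + a{\left(-42,72 \right)}} = \frac{1}{\left(43659 - 42834\right) + 377} = \frac{1}{825 + 377} = \frac{1}{1202}$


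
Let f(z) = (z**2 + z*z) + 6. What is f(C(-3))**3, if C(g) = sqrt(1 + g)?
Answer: 8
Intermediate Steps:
f(z) = 6 + 2*z**2 (f(z) = (z**2 + z**2) + 6 = 2*z**2 + 6 = 6 + 2*z**2)
f(C(-3))**3 = (6 + 2*(sqrt(1 - 3))**2)**3 = (6 + 2*(sqrt(-2))**2)**3 = (6 + 2*(I*sqrt(2))**2)**3 = (6 + 2*(-2))**3 = (6 - 4)**3 = 2**3 = 8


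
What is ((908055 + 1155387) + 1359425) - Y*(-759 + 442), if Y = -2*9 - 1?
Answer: 3416844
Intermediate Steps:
Y = -19 (Y = -18 - 1 = -19)
((908055 + 1155387) + 1359425) - Y*(-759 + 442) = ((908055 + 1155387) + 1359425) - (-19)*(-759 + 442) = (2063442 + 1359425) - (-19)*(-317) = 3422867 - 1*6023 = 3422867 - 6023 = 3416844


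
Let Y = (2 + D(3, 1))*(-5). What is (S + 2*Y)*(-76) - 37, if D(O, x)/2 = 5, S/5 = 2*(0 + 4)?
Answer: 6043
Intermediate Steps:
S = 40 (S = 5*(2*(0 + 4)) = 5*(2*4) = 5*8 = 40)
D(O, x) = 10 (D(O, x) = 2*5 = 10)
Y = -60 (Y = (2 + 10)*(-5) = 12*(-5) = -60)
(S + 2*Y)*(-76) - 37 = (40 + 2*(-60))*(-76) - 37 = (40 - 120)*(-76) - 37 = -80*(-76) - 37 = 6080 - 37 = 6043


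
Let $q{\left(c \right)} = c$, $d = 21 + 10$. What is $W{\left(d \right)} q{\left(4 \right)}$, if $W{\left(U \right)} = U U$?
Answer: $3844$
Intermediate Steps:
$d = 31$
$W{\left(U \right)} = U^{2}$
$W{\left(d \right)} q{\left(4 \right)} = 31^{2} \cdot 4 = 961 \cdot 4 = 3844$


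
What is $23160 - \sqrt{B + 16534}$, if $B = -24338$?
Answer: $23160 - 2 i \sqrt{1951} \approx 23160.0 - 88.34 i$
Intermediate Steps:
$23160 - \sqrt{B + 16534} = 23160 - \sqrt{-24338 + 16534} = 23160 - \sqrt{-7804} = 23160 - 2 i \sqrt{1951}$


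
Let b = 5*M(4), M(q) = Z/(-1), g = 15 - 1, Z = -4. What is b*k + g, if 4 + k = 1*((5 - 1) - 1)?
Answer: -6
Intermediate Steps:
g = 14
M(q) = 4 (M(q) = -4/(-1) = -4*(-1) = 4)
k = -1 (k = -4 + 1*((5 - 1) - 1) = -4 + 1*(4 - 1) = -4 + 1*3 = -4 + 3 = -1)
b = 20 (b = 5*4 = 20)
b*k + g = 20*(-1) + 14 = -20 + 14 = -6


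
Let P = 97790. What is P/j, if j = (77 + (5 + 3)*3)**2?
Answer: 97790/10201 ≈ 9.5863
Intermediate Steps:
j = 10201 (j = (77 + 8*3)**2 = (77 + 24)**2 = 101**2 = 10201)
P/j = 97790/10201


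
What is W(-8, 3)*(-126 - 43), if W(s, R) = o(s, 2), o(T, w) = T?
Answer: 1352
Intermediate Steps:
W(s, R) = s
W(-8, 3)*(-126 - 43) = -8*(-126 - 43) = -8*(-169) = 1352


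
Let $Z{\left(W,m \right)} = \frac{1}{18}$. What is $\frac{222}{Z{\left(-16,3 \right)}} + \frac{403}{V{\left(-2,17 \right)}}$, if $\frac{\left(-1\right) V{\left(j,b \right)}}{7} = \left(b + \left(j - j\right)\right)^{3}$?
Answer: $\frac{137426033}{34391} \approx 3996.0$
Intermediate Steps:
$V{\left(j,b \right)} = - 7 b^{3}$ ($V{\left(j,b \right)} = - 7 \left(b + \left(j - j\right)\right)^{3} = - 7 \left(b + 0\right)^{3} = - 7 b^{3}$)
$Z{\left(W,m \right)} = \frac{1}{18}$
$\frac{222}{Z{\left(-16,3 \right)}} + \frac{403}{V{\left(-2,17 \right)}} = 222 \frac{1}{\frac{1}{18}} + \frac{403}{\left(-7\right) 17^{3}} = 222 \cdot 18 + \frac{403}{\left(-7\right) 4913} = 3996 + \frac{403}{-34391} = 3996 + 403 \left(- \frac{1}{34391}\right) = 3996 - \frac{403}{34391} = \frac{137426033}{34391}$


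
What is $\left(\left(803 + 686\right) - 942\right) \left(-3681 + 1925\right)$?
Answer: $-960532$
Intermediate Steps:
$\left(\left(803 + 686\right) - 942\right) \left(-3681 + 1925\right) = \left(1489 - 942\right) \left(-1756\right) = 547 \left(-1756\right) = -960532$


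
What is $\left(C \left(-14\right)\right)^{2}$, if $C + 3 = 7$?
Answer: $3136$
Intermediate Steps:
$C = 4$ ($C = -3 + 7 = 4$)
$\left(C \left(-14\right)\right)^{2} = \left(4 \left(-14\right)\right)^{2} = \left(-56\right)^{2} = 3136$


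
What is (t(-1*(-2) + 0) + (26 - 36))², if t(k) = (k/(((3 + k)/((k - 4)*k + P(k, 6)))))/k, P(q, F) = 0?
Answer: 2916/25 ≈ 116.64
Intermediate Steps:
t(k) = k*(-4 + k)/(3 + k) (t(k) = (k/(((3 + k)/((k - 4)*k + 0))))/k = (k/(((3 + k)/((-4 + k)*k + 0))))/k = (k/(((3 + k)/(k*(-4 + k) + 0))))/k = (k/(((3 + k)/((k*(-4 + k))))))/k = (k/(((3 + k)*(1/(k*(-4 + k))))))/k = (k/(((3 + k)/(k*(-4 + k)))))/k = (k*(k*(-4 + k)/(3 + k)))/k = (k²*(-4 + k)/(3 + k))/k = k*(-4 + k)/(3 + k))
(t(-1*(-2) + 0) + (26 - 36))² = ((-1*(-2) + 0)*(-4 + (-1*(-2) + 0))/(3 + (-1*(-2) + 0)) + (26 - 36))² = ((2 + 0)*(-4 + (2 + 0))/(3 + (2 + 0)) - 10)² = (2*(-4 + 2)/(3 + 2) - 10)² = (2*(-2)/5 - 10)² = (2*(⅕)*(-2) - 10)² = (-⅘ - 10)² = (-54/5)² = 2916/25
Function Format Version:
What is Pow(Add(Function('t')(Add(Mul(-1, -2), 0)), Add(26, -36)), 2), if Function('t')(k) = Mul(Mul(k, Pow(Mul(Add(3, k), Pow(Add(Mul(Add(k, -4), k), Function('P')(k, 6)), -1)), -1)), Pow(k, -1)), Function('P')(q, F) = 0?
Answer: Rational(2916, 25) ≈ 116.64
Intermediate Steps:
Function('t')(k) = Mul(k, Pow(Add(3, k), -1), Add(-4, k)) (Function('t')(k) = Mul(Mul(k, Pow(Mul(Add(3, k), Pow(Add(Mul(Add(k, -4), k), 0), -1)), -1)), Pow(k, -1)) = Mul(Mul(k, Pow(Mul(Add(3, k), Pow(Add(Mul(Add(-4, k), k), 0), -1)), -1)), Pow(k, -1)) = Mul(Mul(k, Pow(Mul(Add(3, k), Pow(Add(Mul(k, Add(-4, k)), 0), -1)), -1)), Pow(k, -1)) = Mul(Mul(k, Pow(Mul(Add(3, k), Pow(Mul(k, Add(-4, k)), -1)), -1)), Pow(k, -1)) = Mul(Mul(k, Pow(Mul(Add(3, k), Mul(Pow(k, -1), Pow(Add(-4, k), -1))), -1)), Pow(k, -1)) = Mul(Mul(k, Pow(Mul(Pow(k, -1), Pow(Add(-4, k), -1), Add(3, k)), -1)), Pow(k, -1)) = Mul(Mul(k, Mul(k, Pow(Add(3, k), -1), Add(-4, k))), Pow(k, -1)) = Mul(Mul(Pow(k, 2), Pow(Add(3, k), -1), Add(-4, k)), Pow(k, -1)) = Mul(k, Pow(Add(3, k), -1), Add(-4, k)))
Pow(Add(Function('t')(Add(Mul(-1, -2), 0)), Add(26, -36)), 2) = Pow(Add(Mul(Add(Mul(-1, -2), 0), Pow(Add(3, Add(Mul(-1, -2), 0)), -1), Add(-4, Add(Mul(-1, -2), 0))), Add(26, -36)), 2) = Pow(Add(Mul(Add(2, 0), Pow(Add(3, Add(2, 0)), -1), Add(-4, Add(2, 0))), -10), 2) = Pow(Add(Mul(2, Pow(Add(3, 2), -1), Add(-4, 2)), -10), 2) = Pow(Add(Mul(2, Pow(5, -1), -2), -10), 2) = Pow(Add(Mul(2, Rational(1, 5), -2), -10), 2) = Pow(Add(Rational(-4, 5), -10), 2) = Pow(Rational(-54, 5), 2) = Rational(2916, 25)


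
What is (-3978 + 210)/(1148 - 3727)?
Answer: 3768/2579 ≈ 1.4610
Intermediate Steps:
(-3978 + 210)/(1148 - 3727) = -3768/(-2579) = -3768*(-1/2579) = 3768/2579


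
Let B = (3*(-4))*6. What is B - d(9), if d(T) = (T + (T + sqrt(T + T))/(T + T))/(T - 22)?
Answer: -1853/26 + sqrt(2)/78 ≈ -71.251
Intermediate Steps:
d(T) = (T + (T + sqrt(2)*sqrt(T))/(2*T))/(-22 + T) (d(T) = (T + (T + sqrt(2*T))/((2*T)))/(-22 + T) = (T + (T + sqrt(2)*sqrt(T))*(1/(2*T)))/(-22 + T) = (T + (T + sqrt(2)*sqrt(T))/(2*T))/(-22 + T))
B = -72 (B = -12*6 = -72)
B - d(9) = -72 - (9 + 2*9**2 + sqrt(2)*sqrt(9))/(2*9*(-22 + 9)) = -72 - (9 + 2*81 + sqrt(2)*3)/(2*9*(-13)) = -72 - (-1)*(9 + 162 + 3*sqrt(2))/(2*9*13) = -72 - (-1)*(171 + 3*sqrt(2))/(2*9*13) = -72 - (-19/26 - sqrt(2)/78) = -72 + (19/26 + sqrt(2)/78) = -1853/26 + sqrt(2)/78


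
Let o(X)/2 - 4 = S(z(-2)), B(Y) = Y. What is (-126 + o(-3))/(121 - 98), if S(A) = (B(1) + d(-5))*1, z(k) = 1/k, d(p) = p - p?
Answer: -116/23 ≈ -5.0435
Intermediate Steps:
d(p) = 0
S(A) = 1 (S(A) = (1 + 0)*1 = 1*1 = 1)
o(X) = 10 (o(X) = 8 + 2*1 = 8 + 2 = 10)
(-126 + o(-3))/(121 - 98) = (-126 + 10)/(121 - 98) = -116/23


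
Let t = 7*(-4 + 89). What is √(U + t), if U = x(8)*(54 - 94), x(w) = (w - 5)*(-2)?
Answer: √835 ≈ 28.896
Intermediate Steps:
x(w) = 10 - 2*w (x(w) = (-5 + w)*(-2) = 10 - 2*w)
t = 595 (t = 7*85 = 595)
U = 240 (U = (10 - 2*8)*(54 - 94) = (10 - 16)*(-40) = -6*(-40) = 240)
√(U + t) = √(240 + 595) = √835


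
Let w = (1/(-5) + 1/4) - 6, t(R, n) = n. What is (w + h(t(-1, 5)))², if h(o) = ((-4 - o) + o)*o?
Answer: 269361/400 ≈ 673.40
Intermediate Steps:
h(o) = -4*o
w = -119/20 (w = (1*(-⅕) + 1*(¼)) - 6 = (-⅕ + ¼) - 6 = 1/20 - 6 = -119/20 ≈ -5.9500)
(w + h(t(-1, 5)))² = (-119/20 - 4*5)² = (-119/20 - 20)² = (-519/20)² = 269361/400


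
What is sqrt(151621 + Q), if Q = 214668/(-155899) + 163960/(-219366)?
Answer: sqrt(4925791922514302247867109)/5699823339 ≈ 389.38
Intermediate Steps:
Q = -36326030264/17099470017 (Q = 214668*(-1/155899) + 163960*(-1/219366) = -214668/155899 - 81980/109683 = -36326030264/17099470017 ≈ -2.1244)
sqrt(151621 + Q) = sqrt(151621 - 36326030264/17099470017) = sqrt(2592602417417293/17099470017) = sqrt(4925791922514302247867109)/5699823339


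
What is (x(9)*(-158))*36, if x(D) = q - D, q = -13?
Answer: 125136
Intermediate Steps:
x(D) = -13 - D
(x(9)*(-158))*36 = ((-13 - 1*9)*(-158))*36 = ((-13 - 9)*(-158))*36 = -22*(-158)*36 = 3476*36 = 125136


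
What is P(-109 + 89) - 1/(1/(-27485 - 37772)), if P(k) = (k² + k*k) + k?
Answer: 66037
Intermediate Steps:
P(k) = k + 2*k² (P(k) = (k² + k²) + k = 2*k² + k = k + 2*k²)
P(-109 + 89) - 1/(1/(-27485 - 37772)) = (-109 + 89)*(1 + 2*(-109 + 89)) - 1/(1/(-27485 - 37772)) = -20*(1 + 2*(-20)) - 1/(1/(-65257)) = -20*(1 - 40) - 1/(-1/65257) = -20*(-39) - 1*(-65257) = 780 + 65257 = 66037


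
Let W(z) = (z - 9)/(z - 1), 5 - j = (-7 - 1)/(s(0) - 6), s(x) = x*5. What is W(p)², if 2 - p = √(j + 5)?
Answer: (21 + √78)²/(3 - √78)² ≈ 26.167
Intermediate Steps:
s(x) = 5*x
j = 11/3 (j = 5 - (-7 - 1)/(5*0 - 6) = 5 - (-8)/(0 - 6) = 5 - (-8)/(-6) = 5 - (-8)*(-1)/6 = 5 - 1*4/3 = 5 - 4/3 = 11/3 ≈ 3.6667)
p = 2 - √78/3 (p = 2 - √(11/3 + 5) = 2 - √(26/3) = 2 - √78/3 ≈ -0.94392)
W(z) = (-9 + z)/(-1 + z)
W(p)² = ((-9 + (2 - √78/3))/(-1 + (2 - √78/3)))² = ((-7 - √78/3)/(1 - √78/3))² = (-7 - √78/3)²/(1 - √78/3)²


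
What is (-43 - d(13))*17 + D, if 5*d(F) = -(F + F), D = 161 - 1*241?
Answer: -3613/5 ≈ -722.60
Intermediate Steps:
D = -80 (D = 161 - 241 = -80)
d(F) = -2*F/5 (d(F) = (-(F + F))/5 = (-2*F)/5 = -2*F/5)
(-43 - d(13))*17 + D = (-43 - (-2)*13/5)*17 - 80 = (-43 - 1*(-26/5))*17 - 80 = (-43 + 26/5)*17 - 80 = -189/5*17 - 80 = -3213/5 - 80 = -3613/5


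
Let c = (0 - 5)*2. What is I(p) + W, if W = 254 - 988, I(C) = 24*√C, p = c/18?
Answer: -734 + 8*I*√5 ≈ -734.0 + 17.889*I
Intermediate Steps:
c = -10 (c = -5*2 = -10)
p = -5/9 (p = -10/18 = -10*1/18 = -5/9 ≈ -0.55556)
W = -734
I(p) + W = 24*√(-5/9) - 734 = 24*(I*√5/3) - 734 = 8*I*√5 - 734 = -734 + 8*I*√5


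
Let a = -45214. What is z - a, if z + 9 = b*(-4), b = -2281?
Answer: 54329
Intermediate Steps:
z = 9115 (z = -9 - 2281*(-4) = -9 + 9124 = 9115)
z - a = 9115 - 1*(-45214) = 9115 + 45214 = 54329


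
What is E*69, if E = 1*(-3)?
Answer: -207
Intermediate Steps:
E = -3
E*69 = -3*69 = -207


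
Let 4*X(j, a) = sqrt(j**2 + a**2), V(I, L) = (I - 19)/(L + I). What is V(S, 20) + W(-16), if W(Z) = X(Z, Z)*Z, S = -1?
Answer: -20/19 - 64*sqrt(2) ≈ -91.562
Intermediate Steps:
V(I, L) = (-19 + I)/(I + L)
X(j, a) = sqrt(a**2 + j**2)/4 (X(j, a) = sqrt(j**2 + a**2)/4 = sqrt(a**2 + j**2)/4)
W(Z) = Z*sqrt(2)*sqrt(Z**2)/4 (W(Z) = (sqrt(Z**2 + Z**2)/4)*Z = (sqrt(2*Z**2)/4)*Z = ((sqrt(2)*sqrt(Z**2))/4)*Z = (sqrt(2)*sqrt(Z**2)/4)*Z = Z*sqrt(2)*sqrt(Z**2)/4)
V(S, 20) + W(-16) = (-19 - 1)/(-1 + 20) + (1/4)*(-16)*sqrt(2)*sqrt((-16)**2) = -20/19 + (1/4)*(-16)*sqrt(2)*sqrt(256) = (1/19)*(-20) + (1/4)*(-16)*sqrt(2)*16 = -20/19 - 64*sqrt(2)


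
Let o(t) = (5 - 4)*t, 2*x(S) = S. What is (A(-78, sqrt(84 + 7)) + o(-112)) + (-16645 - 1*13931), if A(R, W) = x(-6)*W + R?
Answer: -30766 - 3*sqrt(91) ≈ -30795.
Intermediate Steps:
x(S) = S/2
o(t) = t (o(t) = 1*t = t)
A(R, W) = R - 3*W (A(R, W) = ((1/2)*(-6))*W + R = -3*W + R = R - 3*W)
(A(-78, sqrt(84 + 7)) + o(-112)) + (-16645 - 1*13931) = ((-78 - 3*sqrt(84 + 7)) - 112) + (-16645 - 1*13931) = ((-78 - 3*sqrt(91)) - 112) + (-16645 - 13931) = (-190 - 3*sqrt(91)) - 30576 = -30766 - 3*sqrt(91)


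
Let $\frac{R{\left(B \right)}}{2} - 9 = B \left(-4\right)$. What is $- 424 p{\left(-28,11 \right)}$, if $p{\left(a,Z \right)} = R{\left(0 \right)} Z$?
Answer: $-83952$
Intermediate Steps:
$R{\left(B \right)} = 18 - 8 B$ ($R{\left(B \right)} = 18 + 2 B \left(-4\right) = 18 + 2 \left(- 4 B\right) = 18 - 8 B$)
$p{\left(a,Z \right)} = 18 Z$ ($p{\left(a,Z \right)} = \left(18 - 0\right) Z = \left(18 + 0\right) Z = 18 Z$)
$- 424 p{\left(-28,11 \right)} = - 424 \cdot 18 \cdot 11 = \left(-424\right) 198 = -83952$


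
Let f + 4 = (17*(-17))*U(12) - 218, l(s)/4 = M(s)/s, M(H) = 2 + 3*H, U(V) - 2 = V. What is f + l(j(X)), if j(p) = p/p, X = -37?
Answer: -4248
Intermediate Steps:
U(V) = 2 + V
j(p) = 1
l(s) = 4*(2 + 3*s)/s (l(s) = 4*((2 + 3*s)/s) = 4*(2 + 3*s)/s)
f = -4268 (f = -4 + ((17*(-17))*(2 + 12) - 218) = -4 + (-289*14 - 218) = -4 + (-4046 - 218) = -4 - 4264 = -4268)
f + l(j(X)) = -4268 + (12 + 8/1) = -4268 + (12 + 8*1) = -4268 + (12 + 8) = -4268 + 20 = -4248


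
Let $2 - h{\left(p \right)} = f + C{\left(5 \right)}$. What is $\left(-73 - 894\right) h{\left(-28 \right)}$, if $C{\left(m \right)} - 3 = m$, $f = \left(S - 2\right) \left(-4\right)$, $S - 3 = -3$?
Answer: $13538$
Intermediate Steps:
$S = 0$ ($S = 3 - 3 = 0$)
$f = 8$ ($f = \left(0 - 2\right) \left(-4\right) = \left(-2\right) \left(-4\right) = 8$)
$C{\left(m \right)} = 3 + m$
$h{\left(p \right)} = -14$ ($h{\left(p \right)} = 2 - \left(8 + \left(3 + 5\right)\right) = 2 - \left(8 + 8\right) = 2 - 16 = -14$)
$\left(-73 - 894\right) h{\left(-28 \right)} = \left(-73 - 894\right) \left(-14\right) = \left(-967\right) \left(-14\right) = 13538$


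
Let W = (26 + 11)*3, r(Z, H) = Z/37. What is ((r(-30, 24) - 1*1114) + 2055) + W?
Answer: 38894/37 ≈ 1051.2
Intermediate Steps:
r(Z, H) = Z/37 (r(Z, H) = Z*(1/37) = Z/37)
W = 111 (W = 37*3 = 111)
((r(-30, 24) - 1*1114) + 2055) + W = (((1/37)*(-30) - 1*1114) + 2055) + 111 = ((-30/37 - 1114) + 2055) + 111 = (-41248/37 + 2055) + 111 = 34787/37 + 111 = 38894/37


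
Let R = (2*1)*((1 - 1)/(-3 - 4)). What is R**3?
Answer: 0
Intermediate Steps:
R = 0 (R = 2*(0/(-7)) = 2*(0*(-1/7)) = 2*0 = 0)
R**3 = 0**3 = 0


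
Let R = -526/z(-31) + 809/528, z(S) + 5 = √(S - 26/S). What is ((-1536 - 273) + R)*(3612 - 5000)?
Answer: 18378030181/7524 - 365044*I*√28985/855 ≈ 2.4426e+6 - 72689.0*I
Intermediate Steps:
z(S) = -5 + √(S - 26/S)
R = 809/528 - 526/(-5 + I*√28985/31) (R = -526/(-5 + √(-31 - 26/(-31))) + 809/528 = -526/(-5 + √(-31 - 26*(-1/31))) + 809*(1/528) = -526/(-5 + √(-31 + 26/31)) + 809/528 = -526/(-5 + √(-935/31)) + 809/528 = -526/(-5 + I*√28985/31) + 809/528 = 809/528 - 526/(-5 + I*√28985/31) ≈ 49.211 + 52.369*I)
((-1536 - 273) + R)*(3612 - 5000) = ((-1536 - 273) + (1481041/30096 + 263*I*√28985/855))*(3612 - 5000) = (-1809 + (1481041/30096 + 263*I*√28985/855))*(-1388) = (-52962623/30096 + 263*I*√28985/855)*(-1388) = 18378030181/7524 - 365044*I*√28985/855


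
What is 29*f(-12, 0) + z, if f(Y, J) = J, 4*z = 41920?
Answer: 10480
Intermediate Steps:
z = 10480 (z = (¼)*41920 = 10480)
29*f(-12, 0) + z = 29*0 + 10480 = 0 + 10480 = 10480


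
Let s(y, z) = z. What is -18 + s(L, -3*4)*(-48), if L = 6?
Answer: 558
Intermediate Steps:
-18 + s(L, -3*4)*(-48) = -18 - 3*4*(-48) = -18 - 12*(-48) = -18 + 576 = 558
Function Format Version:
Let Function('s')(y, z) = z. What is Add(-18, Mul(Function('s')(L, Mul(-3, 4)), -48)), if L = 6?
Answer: 558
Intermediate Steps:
Add(-18, Mul(Function('s')(L, Mul(-3, 4)), -48)) = Add(-18, Mul(Mul(-3, 4), -48)) = Add(-18, Mul(-12, -48)) = Add(-18, 576) = 558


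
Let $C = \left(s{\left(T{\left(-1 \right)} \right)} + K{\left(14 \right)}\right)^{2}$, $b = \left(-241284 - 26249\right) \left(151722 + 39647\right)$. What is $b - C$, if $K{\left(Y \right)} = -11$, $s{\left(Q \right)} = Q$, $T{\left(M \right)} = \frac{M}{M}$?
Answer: $-51197522777$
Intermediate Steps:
$T{\left(M \right)} = 1$
$b = -51197522677$ ($b = \left(-267533\right) 191369 = -51197522677$)
$C = 100$ ($C = \left(1 - 11\right)^{2} = \left(-10\right)^{2} = 100$)
$b - C = -51197522677 - 100 = -51197522777$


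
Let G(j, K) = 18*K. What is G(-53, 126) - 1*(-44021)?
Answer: 46289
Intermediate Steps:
G(-53, 126) - 1*(-44021) = 18*126 - 1*(-44021) = 2268 + 44021 = 46289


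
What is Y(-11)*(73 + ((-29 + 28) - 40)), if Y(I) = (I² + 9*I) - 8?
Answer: 448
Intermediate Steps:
Y(I) = -8 + I² + 9*I
Y(-11)*(73 + ((-29 + 28) - 40)) = (-8 + (-11)² + 9*(-11))*(73 + ((-29 + 28) - 40)) = (-8 + 121 - 99)*(73 + (-1 - 40)) = 14*(73 - 41) = 14*32 = 448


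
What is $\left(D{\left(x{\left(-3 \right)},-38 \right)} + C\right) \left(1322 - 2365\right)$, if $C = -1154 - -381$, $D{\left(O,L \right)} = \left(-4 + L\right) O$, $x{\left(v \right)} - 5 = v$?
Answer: $893851$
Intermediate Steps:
$x{\left(v \right)} = 5 + v$
$D{\left(O,L \right)} = O \left(-4 + L\right)$
$C = -773$ ($C = -1154 + 381 = -773$)
$\left(D{\left(x{\left(-3 \right)},-38 \right)} + C\right) \left(1322 - 2365\right) = \left(\left(5 - 3\right) \left(-4 - 38\right) - 773\right) \left(1322 - 2365\right) = \left(2 \left(-42\right) - 773\right) \left(-1043\right) = \left(-84 - 773\right) \left(-1043\right) = \left(-857\right) \left(-1043\right) = 893851$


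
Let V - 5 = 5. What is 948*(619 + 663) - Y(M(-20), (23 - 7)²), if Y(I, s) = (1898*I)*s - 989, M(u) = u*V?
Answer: 98393925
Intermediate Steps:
V = 10 (V = 5 + 5 = 10)
M(u) = 10*u (M(u) = u*10 = 10*u)
Y(I, s) = -989 + 1898*I*s (Y(I, s) = 1898*I*s - 989 = -989 + 1898*I*s)
948*(619 + 663) - Y(M(-20), (23 - 7)²) = 948*(619 + 663) - (-989 + 1898*(10*(-20))*(23 - 7)²) = 948*1282 - (-989 + 1898*(-200)*16²) = 1215336 - (-989 + 1898*(-200)*256) = 1215336 - (-989 - 97177600) = 1215336 - 1*(-97178589) = 1215336 + 97178589 = 98393925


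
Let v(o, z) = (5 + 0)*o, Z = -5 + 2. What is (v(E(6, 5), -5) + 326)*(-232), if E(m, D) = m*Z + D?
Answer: -60552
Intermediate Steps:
Z = -3
E(m, D) = D - 3*m (E(m, D) = m*(-3) + D = -3*m + D = D - 3*m)
v(o, z) = 5*o
(v(E(6, 5), -5) + 326)*(-232) = (5*(5 - 3*6) + 326)*(-232) = (5*(5 - 18) + 326)*(-232) = (5*(-13) + 326)*(-232) = (-65 + 326)*(-232) = 261*(-232) = -60552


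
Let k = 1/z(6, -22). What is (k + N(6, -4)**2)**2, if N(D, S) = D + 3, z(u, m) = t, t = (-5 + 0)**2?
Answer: 4104676/625 ≈ 6567.5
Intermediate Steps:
t = 25 (t = (-5)**2 = 25)
z(u, m) = 25
N(D, S) = 3 + D
k = 1/25 ≈ 0.040000
(k + N(6, -4)**2)**2 = (1/25 + (3 + 6)**2)**2 = (1/25 + 9**2)**2 = (1/25 + 81)**2 = (2026/25)**2 = 4104676/625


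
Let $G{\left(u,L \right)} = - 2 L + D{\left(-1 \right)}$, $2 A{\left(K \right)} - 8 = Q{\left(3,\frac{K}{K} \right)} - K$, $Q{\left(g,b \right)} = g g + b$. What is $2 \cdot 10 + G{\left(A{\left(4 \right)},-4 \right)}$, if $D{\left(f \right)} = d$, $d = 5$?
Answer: $33$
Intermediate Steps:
$Q{\left(g,b \right)} = b + g^{2}$ ($Q{\left(g,b \right)} = g^{2} + b = b + g^{2}$)
$D{\left(f \right)} = 5$
$A{\left(K \right)} = 9 - \frac{K}{2}$ ($A{\left(K \right)} = 4 + \frac{\left(\frac{K}{K} + 3^{2}\right) - K}{2} = 4 + \frac{\left(1 + 9\right) - K}{2} = 4 + \frac{10 - K}{2} = 4 - \left(-5 + \frac{K}{2}\right) = 9 - \frac{K}{2}$)
$G{\left(u,L \right)} = 5 - 2 L$ ($G{\left(u,L \right)} = - 2 L + 5 = 5 - 2 L$)
$2 \cdot 10 + G{\left(A{\left(4 \right)},-4 \right)} = 2 \cdot 10 + \left(5 - -8\right) = 20 + \left(5 + 8\right) = 20 + 13 = 33$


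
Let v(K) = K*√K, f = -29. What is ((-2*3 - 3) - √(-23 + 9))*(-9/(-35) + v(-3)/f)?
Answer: -3*(9 + I*√14)*(87 + 35*I*√3)/1015 ≈ -1.6439 - 2.5747*I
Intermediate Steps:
v(K) = K^(3/2)
((-2*3 - 3) - √(-23 + 9))*(-9/(-35) + v(-3)/f) = ((-2*3 - 3) - √(-23 + 9))*(-9/(-35) + (-3)^(3/2)/(-29)) = ((-6 - 3) - √(-14))*(-9*(-1/35) - 3*I*√3*(-1/29)) = (-9 - I*√14)*(9/35 + 3*I*√3/29)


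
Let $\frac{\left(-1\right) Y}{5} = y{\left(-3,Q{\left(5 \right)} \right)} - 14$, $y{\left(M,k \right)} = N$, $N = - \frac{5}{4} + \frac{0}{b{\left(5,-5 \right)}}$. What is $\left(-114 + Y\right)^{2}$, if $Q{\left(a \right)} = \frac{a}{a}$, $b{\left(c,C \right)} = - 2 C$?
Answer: $\frac{22801}{16} \approx 1425.1$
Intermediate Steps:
$Q{\left(a \right)} = 1$
$N = - \frac{5}{4}$ ($N = - \frac{5}{4} + \frac{0}{\left(-2\right) \left(-5\right)} = \left(-5\right) \frac{1}{4} + \frac{0}{10} = - \frac{5}{4} + 0 \cdot \frac{1}{10} = - \frac{5}{4} + 0 = - \frac{5}{4} \approx -1.25$)
$y{\left(M,k \right)} = - \frac{5}{4}$
$Y = \frac{305}{4}$ ($Y = - 5 \left(- \frac{5}{4} - 14\right) = \left(-5\right) \left(- \frac{61}{4}\right) = \frac{305}{4} \approx 76.25$)
$\left(-114 + Y\right)^{2} = \left(-114 + \frac{305}{4}\right)^{2} = \left(- \frac{151}{4}\right)^{2} = \frac{22801}{16}$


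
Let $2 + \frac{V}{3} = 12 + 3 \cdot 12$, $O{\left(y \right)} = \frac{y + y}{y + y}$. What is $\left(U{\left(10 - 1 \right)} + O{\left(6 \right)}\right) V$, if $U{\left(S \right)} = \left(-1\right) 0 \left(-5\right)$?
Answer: $138$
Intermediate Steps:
$U{\left(S \right)} = 0$ ($U{\left(S \right)} = 0 \left(-5\right) = 0$)
$O{\left(y \right)} = 1$ ($O{\left(y \right)} = \frac{2 y}{2 y} = 2 y \frac{1}{2 y} = 1$)
$V = 138$ ($V = -6 + 3 \left(12 + 3 \cdot 12\right) = -6 + 3 \left(12 + 36\right) = -6 + 3 \cdot 48 = -6 + 144 = 138$)
$\left(U{\left(10 - 1 \right)} + O{\left(6 \right)}\right) V = \left(0 + 1\right) 138 = 1 \cdot 138 = 138$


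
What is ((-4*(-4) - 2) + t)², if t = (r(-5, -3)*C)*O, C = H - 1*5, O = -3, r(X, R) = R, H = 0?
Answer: 961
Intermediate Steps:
C = -5 (C = 0 - 1*5 = 0 - 5 = -5)
t = -45 (t = -3*(-5)*(-3) = 15*(-3) = -45)
((-4*(-4) - 2) + t)² = ((-4*(-4) - 2) - 45)² = ((16 - 2) - 45)² = (14 - 45)² = (-31)² = 961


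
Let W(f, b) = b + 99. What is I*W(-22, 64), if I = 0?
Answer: 0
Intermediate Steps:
W(f, b) = 99 + b
I*W(-22, 64) = 0*(99 + 64) = 0*163 = 0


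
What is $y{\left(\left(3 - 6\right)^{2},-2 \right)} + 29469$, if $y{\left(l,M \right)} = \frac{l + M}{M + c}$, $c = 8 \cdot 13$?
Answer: $\frac{3005845}{102} \approx 29469.0$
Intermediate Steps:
$c = 104$
$y{\left(l,M \right)} = \frac{M + l}{104 + M}$ ($y{\left(l,M \right)} = \frac{l + M}{M + 104} = \frac{M + l}{104 + M}$)
$y{\left(\left(3 - 6\right)^{2},-2 \right)} + 29469 = \frac{-2 + \left(3 - 6\right)^{2}}{104 - 2} + 29469 = \frac{-2 + \left(-3\right)^{2}}{102} + 29469 = \frac{-2 + 9}{102} + 29469 = \frac{1}{102} \cdot 7 + 29469 = \frac{7}{102} + 29469 = \frac{3005845}{102}$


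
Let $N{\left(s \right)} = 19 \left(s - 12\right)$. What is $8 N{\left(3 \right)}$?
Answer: $-1368$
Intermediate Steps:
$N{\left(s \right)} = -228 + 19 s$ ($N{\left(s \right)} = 19 \left(-12 + s\right) = -228 + 19 s$)
$8 N{\left(3 \right)} = 8 \left(-228 + 19 \cdot 3\right) = 8 \left(-228 + 57\right) = 8 \left(-171\right) = -1368$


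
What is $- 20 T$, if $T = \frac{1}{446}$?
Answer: $- \frac{10}{223} \approx -0.044843$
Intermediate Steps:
$T = \frac{1}{446} \approx 0.0022422$
$- 20 T = \left(-20\right) \frac{1}{446} = - \frac{10}{223}$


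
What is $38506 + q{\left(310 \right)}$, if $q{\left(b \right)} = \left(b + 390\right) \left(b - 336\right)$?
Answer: $20306$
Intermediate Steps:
$q{\left(b \right)} = \left(-336 + b\right) \left(390 + b\right)$ ($q{\left(b \right)} = \left(390 + b\right) \left(-336 + b\right) = \left(-336 + b\right) \left(390 + b\right)$)
$38506 + q{\left(310 \right)} = 38506 + \left(-131040 + 310^{2} + 54 \cdot 310\right) = 38506 + \left(-131040 + 96100 + 16740\right) = 38506 - 18200 = 20306$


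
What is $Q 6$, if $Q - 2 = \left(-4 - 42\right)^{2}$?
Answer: $12708$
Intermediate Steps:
$Q = 2118$ ($Q = 2 + \left(-4 - 42\right)^{2} = 2 + \left(-46\right)^{2} = 2 + 2116 = 2118$)
$Q 6 = 2118 \cdot 6 = 12708$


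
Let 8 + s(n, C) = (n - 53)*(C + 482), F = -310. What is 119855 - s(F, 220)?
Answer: 374689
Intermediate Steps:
s(n, C) = -8 + (-53 + n)*(482 + C) (s(n, C) = -8 + (n - 53)*(C + 482) = -8 + (-53 + n)*(482 + C))
119855 - s(F, 220) = 119855 - (-25554 - 53*220 + 482*(-310) + 220*(-310)) = 119855 - (-25554 - 11660 - 149420 - 68200) = 119855 - 1*(-254834) = 119855 + 254834 = 374689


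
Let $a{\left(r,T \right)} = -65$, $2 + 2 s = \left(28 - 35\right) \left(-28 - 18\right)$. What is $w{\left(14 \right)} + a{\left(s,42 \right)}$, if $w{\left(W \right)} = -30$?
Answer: $-95$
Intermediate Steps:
$s = 160$ ($s = -1 + \frac{\left(28 - 35\right) \left(-28 - 18\right)}{2} = -1 + \frac{\left(-7\right) \left(-46\right)}{2} = -1 + \frac{1}{2} \cdot 322 = -1 + 161 = 160$)
$w{\left(14 \right)} + a{\left(s,42 \right)} = -30 - 65 = -95$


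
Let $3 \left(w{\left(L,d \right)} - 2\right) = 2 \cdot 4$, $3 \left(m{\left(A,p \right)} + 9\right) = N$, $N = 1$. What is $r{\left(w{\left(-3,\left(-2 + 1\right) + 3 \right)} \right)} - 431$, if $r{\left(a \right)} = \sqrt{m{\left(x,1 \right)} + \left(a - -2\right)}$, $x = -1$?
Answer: $-431 + i \sqrt{2} \approx -431.0 + 1.4142 i$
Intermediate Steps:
$m{\left(A,p \right)} = - \frac{26}{3}$ ($m{\left(A,p \right)} = -9 + \frac{1}{3} \cdot 1 = -9 + \frac{1}{3} = - \frac{26}{3}$)
$w{\left(L,d \right)} = \frac{14}{3}$ ($w{\left(L,d \right)} = 2 + \frac{2 \cdot 4}{3} = 2 + \frac{1}{3} \cdot 8 = 2 + \frac{8}{3} = \frac{14}{3}$)
$r{\left(a \right)} = \sqrt{- \frac{20}{3} + a}$ ($r{\left(a \right)} = \sqrt{- \frac{26}{3} + \left(a - -2\right)} = \sqrt{- \frac{26}{3} + \left(a + 2\right)} = \sqrt{- \frac{26}{3} + \left(2 + a\right)} = \sqrt{- \frac{20}{3} + a}$)
$r{\left(w{\left(-3,\left(-2 + 1\right) + 3 \right)} \right)} - 431 = \frac{\sqrt{-60 + 9 \cdot \frac{14}{3}}}{3} - 431 = \frac{\sqrt{-60 + 42}}{3} - 431 = \frac{\sqrt{-18}}{3} - 431 = \frac{3 i \sqrt{2}}{3} - 431 = i \sqrt{2} - 431 = -431 + i \sqrt{2}$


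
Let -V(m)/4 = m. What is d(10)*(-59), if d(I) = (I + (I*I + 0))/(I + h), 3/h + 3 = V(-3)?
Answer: -19470/31 ≈ -628.06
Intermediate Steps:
V(m) = -4*m
h = ⅓ (h = 3/(-3 - 4*(-3)) = 3/(-3 + 12) = 3/9 = 3*(⅑) = ⅓ ≈ 0.33333)
d(I) = (I + I²)/(⅓ + I) (d(I) = (I + (I*I + 0))/(I + ⅓) = (I + (I² + 0))/(⅓ + I) = (I + I²)/(⅓ + I))
d(10)*(-59) = (3*10*(1 + 10)/(1 + 3*10))*(-59) = (3*10*11/(1 + 30))*(-59) = (3*10*11/31)*(-59) = (3*10*(1/31)*11)*(-59) = (330/31)*(-59) = -19470/31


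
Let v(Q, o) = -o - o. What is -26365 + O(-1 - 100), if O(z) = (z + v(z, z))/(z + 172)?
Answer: -1871814/71 ≈ -26364.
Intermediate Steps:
v(Q, o) = -2*o
O(z) = -z/(172 + z) (O(z) = (z - 2*z)/(z + 172) = (-z)/(172 + z) = -z/(172 + z))
-26365 + O(-1 - 100) = -26365 - (-1 - 100)/(172 + (-1 - 100)) = -26365 - 1*(-101)/(172 - 101) = -26365 - 1*(-101)/71 = -26365 - 1*(-101)*1/71 = -26365 + 101/71 = -1871814/71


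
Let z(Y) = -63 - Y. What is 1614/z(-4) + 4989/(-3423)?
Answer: -1939691/67319 ≈ -28.813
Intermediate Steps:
1614/z(-4) + 4989/(-3423) = 1614/(-63 - 1*(-4)) + 4989/(-3423) = 1614/(-63 + 4) + 4989*(-1/3423) = 1614/(-59) - 1663/1141 = 1614*(-1/59) - 1663/1141 = -1614/59 - 1663/1141 = -1939691/67319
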